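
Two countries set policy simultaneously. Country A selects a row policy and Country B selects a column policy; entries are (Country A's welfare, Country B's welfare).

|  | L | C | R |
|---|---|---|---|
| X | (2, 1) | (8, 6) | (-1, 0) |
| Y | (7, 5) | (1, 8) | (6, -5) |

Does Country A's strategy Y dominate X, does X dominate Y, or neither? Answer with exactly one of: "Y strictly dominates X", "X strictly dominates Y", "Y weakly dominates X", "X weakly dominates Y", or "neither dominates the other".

neither dominates the other

Y's payoffs vs X's, by Country B's action — L: 7>2, C: 1<8, R: 6>-1.
Y does better at L, R but worse at C; neither strategy dominates the other.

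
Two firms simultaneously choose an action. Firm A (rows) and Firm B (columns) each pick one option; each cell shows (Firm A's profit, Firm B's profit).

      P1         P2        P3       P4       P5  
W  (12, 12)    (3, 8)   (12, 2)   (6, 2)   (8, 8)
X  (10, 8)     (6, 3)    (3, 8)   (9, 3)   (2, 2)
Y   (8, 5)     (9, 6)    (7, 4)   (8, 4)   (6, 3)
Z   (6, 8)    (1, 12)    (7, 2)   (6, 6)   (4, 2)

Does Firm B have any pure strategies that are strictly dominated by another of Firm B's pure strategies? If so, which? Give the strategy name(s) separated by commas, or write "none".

P4, P5

Nothing dominates P1: P2 at W (12>8); P3 at W (12>2); P4 at W (12>2); P5 at W (12>8).
P2 is not dominated — it holds its own against P1 at Y (6>5); P3 at W (8>2); P4 at W (8>2); P5 at W (8=8).
P3 is not dominated — it holds its own against P1 at X (8=8); P2 at X (8>3); P4 at W (2=2); P5 at X (8>2).
P4 is strictly dominated by P1 (W: 12>2, X: 8>3, Y: 5>4, Z: 8>6).
P1 strictly dominates P5 — W: 12>8, X: 8>2, Y: 5>3, Z: 8>2.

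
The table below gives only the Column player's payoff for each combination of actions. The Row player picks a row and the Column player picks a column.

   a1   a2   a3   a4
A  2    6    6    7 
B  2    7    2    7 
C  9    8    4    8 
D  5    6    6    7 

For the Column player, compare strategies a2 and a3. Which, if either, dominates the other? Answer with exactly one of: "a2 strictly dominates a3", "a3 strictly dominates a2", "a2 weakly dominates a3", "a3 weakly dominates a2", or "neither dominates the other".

a2 weakly dominates a3

Compare a2 to a3 across each choice by the Row player: A: 6=6, B: 7>2, C: 8>4, D: 6=6.
a2 is at least as good everywhere and strictly better somewhere (tied only at A, D), so a2 weakly but not strictly dominates a3.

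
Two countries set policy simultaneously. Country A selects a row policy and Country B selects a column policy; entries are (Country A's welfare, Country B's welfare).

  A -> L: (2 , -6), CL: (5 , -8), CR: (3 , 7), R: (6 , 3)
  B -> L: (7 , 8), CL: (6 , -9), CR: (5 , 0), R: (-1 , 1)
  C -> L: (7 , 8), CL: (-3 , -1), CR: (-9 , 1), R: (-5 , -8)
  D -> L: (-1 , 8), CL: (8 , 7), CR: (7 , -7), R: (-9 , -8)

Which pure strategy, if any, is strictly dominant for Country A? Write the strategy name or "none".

A fails to dominate B at L (2<7).
B fails to dominate A at R (-1<6).
C fails to dominate A at CL (-3<5).
D fails to dominate A at L (-1<2).
No single strategy dominates all the others.

none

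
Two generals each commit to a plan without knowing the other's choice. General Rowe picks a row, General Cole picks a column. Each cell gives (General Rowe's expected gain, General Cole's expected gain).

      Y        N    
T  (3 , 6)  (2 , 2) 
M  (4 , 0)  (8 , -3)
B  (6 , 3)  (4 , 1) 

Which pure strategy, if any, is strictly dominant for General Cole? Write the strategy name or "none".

Y vs N: T: 6>2, M: 0>-3, B: 3>1.
Y strictly beats every other strategy against every opponent action, so it is strictly dominant.

Y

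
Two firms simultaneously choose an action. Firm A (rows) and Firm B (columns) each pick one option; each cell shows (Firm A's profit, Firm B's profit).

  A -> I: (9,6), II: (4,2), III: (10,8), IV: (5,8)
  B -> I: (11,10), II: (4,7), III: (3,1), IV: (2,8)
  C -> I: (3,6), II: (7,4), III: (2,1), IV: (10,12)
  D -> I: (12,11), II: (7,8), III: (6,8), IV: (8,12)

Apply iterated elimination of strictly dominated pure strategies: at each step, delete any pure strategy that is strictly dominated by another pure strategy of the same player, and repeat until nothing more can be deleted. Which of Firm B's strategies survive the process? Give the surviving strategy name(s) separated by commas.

For Firm A, D strictly dominates B on the remaining columns (I: 12>11, II: 7>4, III: 6>3, IV: 8>2); eliminate B.
For Firm B, IV strictly dominates I on the remaining rows (A: 8>6, C: 12>6, D: 12>11); eliminate I.
Column II is eliminated: IV beats it against every remaining row (A: 8>2, C: 12>4, D: 12>8).
Among the remaining strategies, none is strictly dominated by another pure strategy of the same player, so the elimination stops.
Surviving strategies — Firm A: {A, C, D}; Firm B: {III, IV}.

III, IV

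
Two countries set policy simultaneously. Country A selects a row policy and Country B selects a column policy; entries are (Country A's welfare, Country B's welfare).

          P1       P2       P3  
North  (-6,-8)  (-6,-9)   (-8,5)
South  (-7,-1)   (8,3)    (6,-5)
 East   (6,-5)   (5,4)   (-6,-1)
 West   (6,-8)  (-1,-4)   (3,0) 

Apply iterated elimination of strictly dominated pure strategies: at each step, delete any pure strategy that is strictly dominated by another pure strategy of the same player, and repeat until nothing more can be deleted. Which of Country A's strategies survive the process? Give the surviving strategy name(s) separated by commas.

For Country A, East strictly dominates North on the remaining columns (P1: 6>-6, P2: 5>-6, P3: -6>-8); eliminate North.
Country B's strategy P1 is strictly dominated by P2 (South: 3>-1, East: 4>-5, West: -4>-8) and is removed.
Country A's strategy East is strictly dominated by South (P2: 8>5, P3: 6>-6) and is removed.
Row West is eliminated: South beats it against every remaining column (P2: 8>-1, P3: 6>3).
For Country B, P2 strictly dominates P3 on the remaining rows (South: 3>-5); eliminate P3.
Among the remaining strategies, none is strictly dominated by another pure strategy of the same player, so the elimination stops.
Surviving strategies — Country A: {South}; Country B: {P2}.

South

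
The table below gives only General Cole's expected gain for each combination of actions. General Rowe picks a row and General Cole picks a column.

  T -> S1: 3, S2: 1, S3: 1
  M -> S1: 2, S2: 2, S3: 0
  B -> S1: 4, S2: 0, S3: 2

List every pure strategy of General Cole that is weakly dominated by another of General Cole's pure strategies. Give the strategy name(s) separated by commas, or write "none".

Nothing dominates S1: S2 at T (3>1); S3 at T (3>1).
S2 is weakly dominated by S1 (T: 3>1, M: 2=2, B: 4>0).
S1 weakly dominates S3 — T: 3>1, M: 2>0, B: 4>2.

S2, S3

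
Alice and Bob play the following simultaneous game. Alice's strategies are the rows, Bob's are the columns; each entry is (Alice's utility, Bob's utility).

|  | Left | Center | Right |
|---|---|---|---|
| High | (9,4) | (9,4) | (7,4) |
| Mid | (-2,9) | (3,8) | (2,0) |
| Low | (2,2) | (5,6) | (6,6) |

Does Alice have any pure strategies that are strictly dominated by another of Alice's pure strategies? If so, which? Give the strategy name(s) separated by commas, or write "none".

Nothing dominates High: Mid at Left (9>-2); Low at Left (9>2).
High strictly dominates Mid — Left: 9>-2, Center: 9>3, Right: 7>2.
High strictly dominates Low — Left: 9>2, Center: 9>5, Right: 7>6.

Mid, Low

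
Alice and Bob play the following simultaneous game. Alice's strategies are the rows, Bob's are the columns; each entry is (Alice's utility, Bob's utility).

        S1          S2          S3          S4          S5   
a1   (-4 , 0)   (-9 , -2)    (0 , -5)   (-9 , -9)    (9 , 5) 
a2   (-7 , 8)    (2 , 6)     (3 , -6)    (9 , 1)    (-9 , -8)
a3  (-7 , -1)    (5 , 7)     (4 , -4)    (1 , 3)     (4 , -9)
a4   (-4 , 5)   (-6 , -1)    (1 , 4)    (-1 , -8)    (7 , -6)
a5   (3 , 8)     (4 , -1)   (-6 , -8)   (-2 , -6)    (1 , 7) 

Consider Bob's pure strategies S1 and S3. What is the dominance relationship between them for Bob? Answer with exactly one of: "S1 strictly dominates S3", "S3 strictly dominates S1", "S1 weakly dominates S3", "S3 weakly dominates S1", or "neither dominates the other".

S1 strictly dominates S3

S1's payoffs vs S3's, by Alice's action — a1: 0>-5, a2: 8>-6, a3: -1>-4, a4: 5>4, a5: 8>-8.
Every comparison favours S1, so S1 strictly dominates S3.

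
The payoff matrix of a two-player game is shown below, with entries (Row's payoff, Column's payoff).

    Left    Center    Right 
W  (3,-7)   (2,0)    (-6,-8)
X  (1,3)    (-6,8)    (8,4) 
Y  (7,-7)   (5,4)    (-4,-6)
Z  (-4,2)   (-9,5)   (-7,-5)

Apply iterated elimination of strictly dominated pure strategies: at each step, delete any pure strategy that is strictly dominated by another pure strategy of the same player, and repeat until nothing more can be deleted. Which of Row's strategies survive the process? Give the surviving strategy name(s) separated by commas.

Row's strategy W is strictly dominated by Y (Left: 7>3, Center: 5>2, Right: -4>-6) and is removed.
Row's strategy Z is strictly dominated by X (Left: 1>-4, Center: -6>-9, Right: 8>-7) and is removed.
Column Left is eliminated: Center beats it against every remaining row (X: 8>3, Y: 4>-7).
Column's strategy Right is strictly dominated by Center (X: 8>4, Y: 4>-6) and is removed.
Row X is eliminated: Y beats it against every remaining column (Center: 5>-6).
Among the remaining strategies, none is strictly dominated by another pure strategy of the same player, so the elimination stops.
Surviving strategies — Row: {Y}; Column: {Center}.

Y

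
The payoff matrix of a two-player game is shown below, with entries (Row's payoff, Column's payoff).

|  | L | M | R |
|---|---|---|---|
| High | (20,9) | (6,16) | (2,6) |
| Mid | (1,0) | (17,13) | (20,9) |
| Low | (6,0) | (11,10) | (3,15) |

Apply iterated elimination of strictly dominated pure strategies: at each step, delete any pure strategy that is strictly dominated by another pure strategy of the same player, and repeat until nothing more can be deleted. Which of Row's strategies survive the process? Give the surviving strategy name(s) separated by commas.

Mid

Column's strategy L is strictly dominated by M (High: 16>9, Mid: 13>0, Low: 10>0) and is removed.
Row High is eliminated: Mid beats it against every remaining column (M: 17>6, R: 20>2).
Row Low is eliminated: Mid beats it against every remaining column (M: 17>11, R: 20>3).
Column R is eliminated: M beats it against every remaining row (Mid: 13>9).
Among the remaining strategies, none is strictly dominated by another pure strategy of the same player, so the elimination stops.
Surviving strategies — Row: {Mid}; Column: {M}.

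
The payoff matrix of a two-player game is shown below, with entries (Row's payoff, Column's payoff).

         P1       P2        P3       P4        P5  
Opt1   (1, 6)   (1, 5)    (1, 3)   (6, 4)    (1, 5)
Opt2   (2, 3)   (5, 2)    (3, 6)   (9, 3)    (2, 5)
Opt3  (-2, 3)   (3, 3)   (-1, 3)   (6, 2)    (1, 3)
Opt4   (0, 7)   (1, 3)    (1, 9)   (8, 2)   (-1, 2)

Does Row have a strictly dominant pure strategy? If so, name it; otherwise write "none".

Opt2 vs Opt1: P1: 2>1, P2: 5>1, P3: 3>1, P4: 9>6, P5: 2>1.
Opt2 vs Opt3: P1: 2>-2, P2: 5>3, P3: 3>-1, P4: 9>6, P5: 2>1.
Opt2 vs Opt4: P1: 2>0, P2: 5>1, P3: 3>1, P4: 9>8, P5: 2>-1.
Opt2 strictly beats every other strategy against every opponent action, so it is strictly dominant.

Opt2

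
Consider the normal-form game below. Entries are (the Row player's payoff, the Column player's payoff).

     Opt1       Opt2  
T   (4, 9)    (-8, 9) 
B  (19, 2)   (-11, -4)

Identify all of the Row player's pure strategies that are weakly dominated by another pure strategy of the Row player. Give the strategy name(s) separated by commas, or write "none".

none

T: no other strategy beats it everywhere (B at Opt2 (-8>-11)).
B: no other strategy beats it everywhere (T at Opt1 (19>4)).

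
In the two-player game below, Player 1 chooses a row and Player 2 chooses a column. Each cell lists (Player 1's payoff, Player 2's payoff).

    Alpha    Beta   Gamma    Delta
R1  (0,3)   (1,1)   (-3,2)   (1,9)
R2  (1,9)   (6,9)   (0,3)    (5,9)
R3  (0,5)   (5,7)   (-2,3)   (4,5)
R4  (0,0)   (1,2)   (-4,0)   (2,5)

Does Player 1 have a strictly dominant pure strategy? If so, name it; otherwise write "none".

R2

R2 vs R1: Alpha: 1>0, Beta: 6>1, Gamma: 0>-3, Delta: 5>1.
R2 vs R3: Alpha: 1>0, Beta: 6>5, Gamma: 0>-2, Delta: 5>4.
R2 vs R4: Alpha: 1>0, Beta: 6>1, Gamma: 0>-4, Delta: 5>2.
R2 strictly beats every other strategy against every opponent action, so it is strictly dominant.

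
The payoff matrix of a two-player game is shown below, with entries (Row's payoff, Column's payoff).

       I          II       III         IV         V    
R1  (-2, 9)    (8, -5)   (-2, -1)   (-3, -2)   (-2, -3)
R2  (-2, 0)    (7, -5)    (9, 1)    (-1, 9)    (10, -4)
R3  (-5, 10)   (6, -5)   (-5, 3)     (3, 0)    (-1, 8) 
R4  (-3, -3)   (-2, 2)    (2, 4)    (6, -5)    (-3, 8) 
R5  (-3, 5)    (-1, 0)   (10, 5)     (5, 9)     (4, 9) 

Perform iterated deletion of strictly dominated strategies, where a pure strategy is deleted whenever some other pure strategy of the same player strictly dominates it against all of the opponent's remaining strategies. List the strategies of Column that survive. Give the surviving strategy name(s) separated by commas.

I, III, IV, V

For Column, III strictly dominates II on the remaining rows (R1: -1>-5, R2: 1>-5, R3: 3>-5, R4: 4>2, R5: 5>0); eliminate II.
For Row, R5 strictly dominates R3 on the remaining columns (I: -3>-5, III: 10>-5, IV: 5>3, V: 4>-1); eliminate R3.
Among the remaining strategies, none is strictly dominated by another pure strategy of the same player, so the elimination stops.
Surviving strategies — Row: {R1, R2, R4, R5}; Column: {I, III, IV, V}.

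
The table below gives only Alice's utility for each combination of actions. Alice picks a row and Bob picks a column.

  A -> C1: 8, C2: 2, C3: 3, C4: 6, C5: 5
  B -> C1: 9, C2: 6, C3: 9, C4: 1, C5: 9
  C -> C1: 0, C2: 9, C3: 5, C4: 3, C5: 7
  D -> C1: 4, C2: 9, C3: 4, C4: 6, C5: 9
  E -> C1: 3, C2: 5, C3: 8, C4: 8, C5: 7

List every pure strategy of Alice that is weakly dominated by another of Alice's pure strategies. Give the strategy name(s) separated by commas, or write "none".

Nothing dominates A: B at C4 (6>1); C at C1 (8>0); D at C1 (8>4); E at C1 (8>3).
Nothing dominates B: A at C1 (9>8); C at C1 (9>0); D at C1 (9>4); E at C1 (9>3).
Nothing dominates C: A at C2 (9>2); B at C2 (9>6); D at C3 (5>4); E at C2 (9>5).
D is not dominated — it holds its own against A at C2 (9>2); B at C2 (9>6); C at C1 (4>0); E at C1 (4>3).
E: no other strategy beats it everywhere (A at C2 (5>2); B at C4 (8>1); C at C1 (3>0); D at C3 (8>4)).

none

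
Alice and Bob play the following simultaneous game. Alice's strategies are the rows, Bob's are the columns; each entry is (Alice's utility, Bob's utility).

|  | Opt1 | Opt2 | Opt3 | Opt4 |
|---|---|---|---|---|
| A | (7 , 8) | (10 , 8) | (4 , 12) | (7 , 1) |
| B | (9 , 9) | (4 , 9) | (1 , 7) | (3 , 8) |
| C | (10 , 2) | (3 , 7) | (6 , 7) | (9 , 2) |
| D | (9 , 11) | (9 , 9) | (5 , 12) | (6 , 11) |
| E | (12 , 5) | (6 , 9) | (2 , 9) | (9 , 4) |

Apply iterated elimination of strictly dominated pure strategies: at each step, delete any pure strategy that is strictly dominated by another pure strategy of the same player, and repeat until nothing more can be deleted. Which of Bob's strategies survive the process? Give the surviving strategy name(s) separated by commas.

Opt2, Opt3

For Alice, E strictly dominates B on the remaining columns (Opt1: 12>9, Opt2: 6>4, Opt3: 2>1, Opt4: 9>3); eliminate B.
Column Opt1 is eliminated: Opt3 beats it against every remaining row (A: 12>8, C: 7>2, D: 12>11, E: 9>5).
Bob's strategy Opt4 is strictly dominated by Opt3 (A: 12>1, C: 7>2, D: 12>11, E: 9>4) and is removed.
Alice's strategy E is strictly dominated by A (Opt2: 10>6, Opt3: 4>2) and is removed.
Among the remaining strategies, none is strictly dominated by another pure strategy of the same player, so the elimination stops.
Surviving strategies — Alice: {A, C, D}; Bob: {Opt2, Opt3}.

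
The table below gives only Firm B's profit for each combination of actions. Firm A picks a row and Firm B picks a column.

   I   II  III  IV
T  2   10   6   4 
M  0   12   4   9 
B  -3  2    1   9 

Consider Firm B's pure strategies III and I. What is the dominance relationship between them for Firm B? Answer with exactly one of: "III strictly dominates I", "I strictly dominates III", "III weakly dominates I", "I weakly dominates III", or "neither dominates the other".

Compare III to I across each choice by Firm A: T: 6>2, M: 4>0, B: 1>-3.
Every comparison favours III, so III strictly dominates I.

III strictly dominates I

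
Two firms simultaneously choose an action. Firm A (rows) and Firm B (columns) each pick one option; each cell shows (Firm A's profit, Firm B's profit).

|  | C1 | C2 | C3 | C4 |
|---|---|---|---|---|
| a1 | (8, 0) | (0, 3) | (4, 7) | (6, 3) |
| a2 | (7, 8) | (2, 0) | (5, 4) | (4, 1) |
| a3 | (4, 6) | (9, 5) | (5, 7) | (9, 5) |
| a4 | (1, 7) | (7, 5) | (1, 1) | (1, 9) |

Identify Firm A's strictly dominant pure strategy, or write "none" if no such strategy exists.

none

a1 fails to dominate a2 at C2 (0<2).
a2 fails to dominate a1 at C1 (7<8).
a3 fails to dominate a1 at C1 (4<8).
a4 fails to dominate a1 at C1 (1<8).
No single strategy dominates all the others.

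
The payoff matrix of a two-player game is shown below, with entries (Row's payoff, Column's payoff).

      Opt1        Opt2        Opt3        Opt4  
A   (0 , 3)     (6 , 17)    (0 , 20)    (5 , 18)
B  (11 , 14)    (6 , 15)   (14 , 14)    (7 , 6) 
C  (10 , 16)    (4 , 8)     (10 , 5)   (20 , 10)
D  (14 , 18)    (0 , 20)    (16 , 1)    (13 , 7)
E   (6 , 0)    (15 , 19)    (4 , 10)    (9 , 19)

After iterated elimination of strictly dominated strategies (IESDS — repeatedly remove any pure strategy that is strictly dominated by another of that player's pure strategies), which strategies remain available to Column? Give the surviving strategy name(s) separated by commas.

Opt1, Opt2, Opt4

For Row, E strictly dominates A on the remaining columns (Opt1: 6>0, Opt2: 15>6, Opt3: 4>0, Opt4: 9>5); eliminate A.
Column's strategy Opt3 is strictly dominated by Opt2 (B: 15>14, C: 8>5, D: 20>1, E: 19>10) and is removed.
Among the remaining strategies, none is strictly dominated by another pure strategy of the same player, so the elimination stops.
Surviving strategies — Row: {B, C, D, E}; Column: {Opt1, Opt2, Opt4}.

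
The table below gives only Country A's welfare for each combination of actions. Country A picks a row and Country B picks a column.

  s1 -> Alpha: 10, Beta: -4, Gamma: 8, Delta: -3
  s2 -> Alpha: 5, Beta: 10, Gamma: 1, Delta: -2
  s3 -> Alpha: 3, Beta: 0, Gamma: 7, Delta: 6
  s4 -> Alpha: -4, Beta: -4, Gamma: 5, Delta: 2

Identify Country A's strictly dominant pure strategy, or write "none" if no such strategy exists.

s1 fails to dominate s2 at Beta (-4<10).
s2 fails to dominate s1 at Alpha (5<10).
s3 fails to dominate s1 at Alpha (3<10).
s4 fails to dominate s1 at Alpha (-4<10).
No single strategy dominates all the others.

none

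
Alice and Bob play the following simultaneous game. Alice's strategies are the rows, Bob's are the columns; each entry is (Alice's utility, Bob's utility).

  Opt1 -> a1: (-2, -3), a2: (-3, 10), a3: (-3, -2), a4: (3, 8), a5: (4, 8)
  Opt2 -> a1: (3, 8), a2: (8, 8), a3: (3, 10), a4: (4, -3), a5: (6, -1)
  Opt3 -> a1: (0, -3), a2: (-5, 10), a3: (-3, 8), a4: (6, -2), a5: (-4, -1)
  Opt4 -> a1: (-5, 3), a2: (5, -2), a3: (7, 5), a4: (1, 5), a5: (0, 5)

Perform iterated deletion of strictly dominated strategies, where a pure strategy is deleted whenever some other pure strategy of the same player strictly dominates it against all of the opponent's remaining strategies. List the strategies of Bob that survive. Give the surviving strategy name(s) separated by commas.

Alice's strategy Opt1 is strictly dominated by Opt2 (a1: 3>-2, a2: 8>-3, a3: 3>-3, a4: 4>3, a5: 6>4) and is removed.
For Bob, a3 strictly dominates a1 on the remaining rows (Opt2: 10>8, Opt3: 8>-3, Opt4: 5>3); eliminate a1.
Among the remaining strategies, none is strictly dominated by another pure strategy of the same player, so the elimination stops.
Surviving strategies — Alice: {Opt2, Opt3, Opt4}; Bob: {a2, a3, a4, a5}.

a2, a3, a4, a5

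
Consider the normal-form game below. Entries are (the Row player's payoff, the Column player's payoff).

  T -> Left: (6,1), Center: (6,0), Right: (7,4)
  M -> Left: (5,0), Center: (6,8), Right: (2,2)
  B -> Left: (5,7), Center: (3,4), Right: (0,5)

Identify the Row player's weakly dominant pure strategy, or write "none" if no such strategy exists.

T

T vs M: Left: 6>5, Center: 6=6, Right: 7>2.
T vs B: Left: 6>5, Center: 6>3, Right: 7>0.
T is at least as good as every other strategy against every opponent action, so it is weakly dominant.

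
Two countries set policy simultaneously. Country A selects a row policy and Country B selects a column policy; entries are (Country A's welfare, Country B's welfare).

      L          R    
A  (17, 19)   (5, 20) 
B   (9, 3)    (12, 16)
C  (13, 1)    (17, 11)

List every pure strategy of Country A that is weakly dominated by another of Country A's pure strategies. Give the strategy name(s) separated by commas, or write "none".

B

A: no other strategy beats it everywhere (B at L (17>9); C at L (17>13)).
B: dominated, since C does at least as well everywhere (L: 13>9, R: 17>12).
C is not dominated — it holds its own against A at R (17>5); B at L (13>9).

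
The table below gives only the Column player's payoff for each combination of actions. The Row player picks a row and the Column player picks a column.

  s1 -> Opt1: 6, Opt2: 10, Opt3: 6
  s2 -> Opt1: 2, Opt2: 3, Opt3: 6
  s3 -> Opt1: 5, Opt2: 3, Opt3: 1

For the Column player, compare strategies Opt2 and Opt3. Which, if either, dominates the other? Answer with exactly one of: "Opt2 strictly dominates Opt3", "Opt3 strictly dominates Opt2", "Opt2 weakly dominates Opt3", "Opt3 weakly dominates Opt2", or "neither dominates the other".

neither dominates the other

Compare Opt2 to Opt3 across each opponent action: s1: 10>6, s2: 3<6, s3: 3>1.
Opt2 does better at s1, s3 but worse at s2; neither strategy dominates the other.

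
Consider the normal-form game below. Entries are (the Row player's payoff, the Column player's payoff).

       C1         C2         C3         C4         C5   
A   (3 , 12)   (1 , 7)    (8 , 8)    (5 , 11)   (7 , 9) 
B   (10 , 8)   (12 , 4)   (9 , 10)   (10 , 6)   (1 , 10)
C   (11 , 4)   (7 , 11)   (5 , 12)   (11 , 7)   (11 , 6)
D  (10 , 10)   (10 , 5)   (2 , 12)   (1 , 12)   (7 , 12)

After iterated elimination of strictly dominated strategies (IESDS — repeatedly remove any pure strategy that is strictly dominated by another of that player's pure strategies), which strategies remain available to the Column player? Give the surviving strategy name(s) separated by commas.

C1, C3, C4, C5

For the Column player, C3 strictly dominates C2 on the remaining rows (A: 8>7, B: 10>4, C: 12>11, D: 12>5); eliminate C2.
The Row player's strategy D is strictly dominated by C (C1: 11>10, C3: 5>2, C4: 11>1, C5: 11>7) and is removed.
Among the remaining strategies, none is strictly dominated by another pure strategy of the same player, so the elimination stops.
Surviving strategies — the Row player: {A, B, C}; the Column player: {C1, C3, C4, C5}.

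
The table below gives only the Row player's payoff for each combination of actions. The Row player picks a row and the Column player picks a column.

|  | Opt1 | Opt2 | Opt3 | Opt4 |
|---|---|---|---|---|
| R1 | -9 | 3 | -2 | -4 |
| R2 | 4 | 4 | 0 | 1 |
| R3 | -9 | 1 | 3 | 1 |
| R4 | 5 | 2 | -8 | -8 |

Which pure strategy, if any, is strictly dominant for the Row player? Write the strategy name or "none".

R1 fails to dominate R2 at Opt1 (-9<4).
R2 fails to dominate R3 at Opt3 (0<3).
R3 fails to dominate R1 at Opt1 (-9=-9).
R4 fails to dominate R1 at Opt2 (2<3).
No single strategy dominates all the others.

none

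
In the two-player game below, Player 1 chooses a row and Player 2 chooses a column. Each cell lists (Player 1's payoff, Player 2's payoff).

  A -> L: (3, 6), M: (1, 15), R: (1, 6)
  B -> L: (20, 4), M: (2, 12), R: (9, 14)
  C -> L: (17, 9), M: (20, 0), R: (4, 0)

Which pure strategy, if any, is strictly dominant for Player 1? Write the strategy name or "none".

none

A fails to dominate B at L (3<20).
B fails to dominate C at M (2<20).
C fails to dominate B at L (17<20).
No single strategy dominates all the others.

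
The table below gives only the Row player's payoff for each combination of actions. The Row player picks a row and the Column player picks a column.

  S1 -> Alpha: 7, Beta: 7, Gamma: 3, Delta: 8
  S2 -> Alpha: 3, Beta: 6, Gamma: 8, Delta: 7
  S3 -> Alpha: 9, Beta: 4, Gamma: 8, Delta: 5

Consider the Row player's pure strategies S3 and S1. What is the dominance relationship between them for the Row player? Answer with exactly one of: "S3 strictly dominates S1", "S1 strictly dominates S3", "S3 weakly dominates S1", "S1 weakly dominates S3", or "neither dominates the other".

neither dominates the other

S3's payoffs vs S1's, by the Column player's action — Alpha: 9>7, Beta: 4<7, Gamma: 8>3, Delta: 5<8.
S3 does better at Alpha, Gamma but worse at Beta, Delta; neither strategy dominates the other.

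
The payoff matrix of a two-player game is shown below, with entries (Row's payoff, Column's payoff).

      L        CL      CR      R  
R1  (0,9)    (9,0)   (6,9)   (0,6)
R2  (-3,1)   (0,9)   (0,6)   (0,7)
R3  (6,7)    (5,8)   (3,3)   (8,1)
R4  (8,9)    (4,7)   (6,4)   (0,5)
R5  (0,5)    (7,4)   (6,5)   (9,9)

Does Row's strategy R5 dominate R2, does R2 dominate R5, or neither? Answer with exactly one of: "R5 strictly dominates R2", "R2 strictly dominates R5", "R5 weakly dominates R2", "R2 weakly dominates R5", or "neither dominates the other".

Compare R5 to R2 across each choice by Column: L: 0>-3, CL: 7>0, CR: 6>0, R: 9>0.
R5 gives a strictly higher payoff against each choice by Column, so R5 strictly dominates R2.

R5 strictly dominates R2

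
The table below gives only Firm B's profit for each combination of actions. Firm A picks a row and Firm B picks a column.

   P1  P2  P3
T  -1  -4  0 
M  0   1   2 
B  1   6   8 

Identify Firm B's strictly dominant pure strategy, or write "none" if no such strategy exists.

P3

P3 vs P1: T: 0>-1, M: 2>0, B: 8>1.
P3 vs P2: T: 0>-4, M: 2>1, B: 8>6.
P3 strictly beats every other strategy against every opponent action, so it is strictly dominant.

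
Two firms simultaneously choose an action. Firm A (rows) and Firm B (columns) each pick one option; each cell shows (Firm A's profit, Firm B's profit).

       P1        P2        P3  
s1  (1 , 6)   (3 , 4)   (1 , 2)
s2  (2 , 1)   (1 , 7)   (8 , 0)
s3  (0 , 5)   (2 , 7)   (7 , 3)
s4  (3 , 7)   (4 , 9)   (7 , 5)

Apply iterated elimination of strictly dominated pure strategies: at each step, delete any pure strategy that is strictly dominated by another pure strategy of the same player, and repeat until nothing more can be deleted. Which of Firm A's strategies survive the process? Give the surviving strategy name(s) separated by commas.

s4

Firm A's strategy s1 is strictly dominated by s4 (P1: 3>1, P2: 4>3, P3: 7>1) and is removed.
Column P1 is eliminated: P2 beats it against every remaining row (s2: 7>1, s3: 7>5, s4: 9>7).
For Firm B, P2 strictly dominates P3 on the remaining rows (s2: 7>0, s3: 7>3, s4: 9>5); eliminate P3.
Row s2 is eliminated: s3 beats it against every remaining column (P2: 2>1).
For Firm A, s4 strictly dominates s3 on the remaining columns (P2: 4>2); eliminate s3.
Among the remaining strategies, none is strictly dominated by another pure strategy of the same player, so the elimination stops.
Surviving strategies — Firm A: {s4}; Firm B: {P2}.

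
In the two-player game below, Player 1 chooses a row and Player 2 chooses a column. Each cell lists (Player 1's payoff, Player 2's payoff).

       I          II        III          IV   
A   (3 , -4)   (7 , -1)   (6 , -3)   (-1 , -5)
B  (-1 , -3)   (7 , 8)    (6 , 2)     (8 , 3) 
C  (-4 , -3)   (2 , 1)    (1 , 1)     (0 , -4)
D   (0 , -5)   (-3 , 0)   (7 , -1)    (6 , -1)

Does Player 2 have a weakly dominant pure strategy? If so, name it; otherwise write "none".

II vs I: A: -1>-4, B: 8>-3, C: 1>-3, D: 0>-5.
II vs III: A: -1>-3, B: 8>2, C: 1=1, D: 0>-1.
II vs IV: A: -1>-5, B: 8>3, C: 1>-4, D: 0>-1.
II is at least as good as every other strategy against every opponent action, so it is weakly dominant.

II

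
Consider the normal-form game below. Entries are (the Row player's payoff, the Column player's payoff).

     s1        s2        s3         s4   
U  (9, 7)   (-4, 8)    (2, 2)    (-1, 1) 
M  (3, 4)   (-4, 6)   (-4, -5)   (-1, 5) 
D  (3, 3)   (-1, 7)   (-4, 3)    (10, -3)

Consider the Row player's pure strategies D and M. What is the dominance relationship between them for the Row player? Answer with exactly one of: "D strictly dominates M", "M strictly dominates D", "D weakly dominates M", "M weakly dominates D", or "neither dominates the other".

D weakly dominates M

D's payoffs vs M's, by the Column player's action — s1: 3=3, s2: -1>-4, s3: -4=-4, s4: 10>-1.
D is at least as good everywhere and strictly better somewhere (tied only at s1, s3), so D weakly but not strictly dominates M.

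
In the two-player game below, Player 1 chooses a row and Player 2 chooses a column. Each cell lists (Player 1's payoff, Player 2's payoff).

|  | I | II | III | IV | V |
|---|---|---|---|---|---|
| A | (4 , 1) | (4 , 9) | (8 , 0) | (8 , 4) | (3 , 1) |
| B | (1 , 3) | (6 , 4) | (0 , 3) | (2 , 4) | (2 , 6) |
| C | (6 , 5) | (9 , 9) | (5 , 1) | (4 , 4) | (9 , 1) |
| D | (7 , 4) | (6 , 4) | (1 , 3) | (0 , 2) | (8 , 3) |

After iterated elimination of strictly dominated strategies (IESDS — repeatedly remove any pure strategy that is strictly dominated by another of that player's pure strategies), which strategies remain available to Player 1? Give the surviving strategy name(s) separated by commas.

Row B is eliminated: C beats it against every remaining column (I: 6>1, II: 9>6, III: 5>0, IV: 4>2, V: 9>2).
For Player 2, I strictly dominates III on the remaining rows (A: 1>0, C: 5>1, D: 4>3); eliminate III.
Player 2's strategy IV is strictly dominated by II (A: 9>4, C: 9>4, D: 4>2) and is removed.
For Player 1, C strictly dominates A on the remaining columns (I: 6>4, II: 9>4, V: 9>3); eliminate A.
Player 2's strategy V is strictly dominated by I (C: 5>1, D: 4>3) and is removed.
Among the remaining strategies, none is strictly dominated by another pure strategy of the same player, so the elimination stops.
Surviving strategies — Player 1: {C, D}; Player 2: {I, II}.

C, D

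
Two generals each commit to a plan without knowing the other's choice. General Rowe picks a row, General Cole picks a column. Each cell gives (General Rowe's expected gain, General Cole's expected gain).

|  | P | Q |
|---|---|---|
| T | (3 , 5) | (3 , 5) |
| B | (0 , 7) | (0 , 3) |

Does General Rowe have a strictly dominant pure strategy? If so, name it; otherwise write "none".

T vs B: P: 3>0, Q: 3>0.
T strictly beats every other strategy against every opponent action, so it is strictly dominant.

T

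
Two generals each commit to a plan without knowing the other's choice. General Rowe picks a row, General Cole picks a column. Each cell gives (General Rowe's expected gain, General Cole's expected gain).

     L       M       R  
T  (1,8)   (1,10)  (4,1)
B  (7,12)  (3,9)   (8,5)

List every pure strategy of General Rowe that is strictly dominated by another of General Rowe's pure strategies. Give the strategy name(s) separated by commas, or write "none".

T: dominated, since B does at least as well everywhere (L: 7>1, M: 3>1, R: 8>4).
Nothing dominates B: T at L (7>1).

T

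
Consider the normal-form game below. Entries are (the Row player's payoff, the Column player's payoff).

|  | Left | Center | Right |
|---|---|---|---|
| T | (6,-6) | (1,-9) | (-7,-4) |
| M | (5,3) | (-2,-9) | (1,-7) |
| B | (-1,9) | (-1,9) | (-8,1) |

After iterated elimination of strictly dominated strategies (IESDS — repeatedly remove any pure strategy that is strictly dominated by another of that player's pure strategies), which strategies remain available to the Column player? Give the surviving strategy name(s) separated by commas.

Left, Right

Row B is eliminated: T beats it against every remaining column (Left: 6>-1, Center: 1>-1, Right: -7>-8).
For the Column player, Left strictly dominates Center on the remaining rows (T: -6>-9, M: 3>-9); eliminate Center.
Among the remaining strategies, none is strictly dominated by another pure strategy of the same player, so the elimination stops.
Surviving strategies — the Row player: {T, M}; the Column player: {Left, Right}.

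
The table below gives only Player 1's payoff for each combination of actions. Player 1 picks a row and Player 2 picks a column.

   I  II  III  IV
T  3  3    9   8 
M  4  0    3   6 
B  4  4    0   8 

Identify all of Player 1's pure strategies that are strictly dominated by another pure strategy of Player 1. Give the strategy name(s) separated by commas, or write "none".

T is not dominated — it holds its own against M at II (3>0); B at III (9>0).
Nothing dominates M: T at I (4>3); B at I (4=4).
B is not dominated — it holds its own against T at I (4>3); M at I (4=4).

none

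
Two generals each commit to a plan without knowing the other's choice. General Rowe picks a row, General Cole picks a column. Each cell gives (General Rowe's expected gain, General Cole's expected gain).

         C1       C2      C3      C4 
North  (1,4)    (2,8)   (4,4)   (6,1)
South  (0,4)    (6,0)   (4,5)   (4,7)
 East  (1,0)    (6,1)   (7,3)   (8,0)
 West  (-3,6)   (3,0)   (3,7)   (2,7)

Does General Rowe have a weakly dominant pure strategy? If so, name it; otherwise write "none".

East vs North: C1: 1=1, C2: 6>2, C3: 7>4, C4: 8>6.
East vs South: C1: 1>0, C2: 6=6, C3: 7>4, C4: 8>4.
East vs West: C1: 1>-3, C2: 6>3, C3: 7>3, C4: 8>2.
East is at least as good as every other strategy against every opponent action, so it is weakly dominant.

East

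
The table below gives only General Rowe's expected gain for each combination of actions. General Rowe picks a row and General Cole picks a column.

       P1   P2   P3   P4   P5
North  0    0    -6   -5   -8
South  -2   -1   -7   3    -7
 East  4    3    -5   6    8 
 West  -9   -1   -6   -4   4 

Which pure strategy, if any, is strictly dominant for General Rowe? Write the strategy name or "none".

East vs North: P1: 4>0, P2: 3>0, P3: -5>-6, P4: 6>-5, P5: 8>-8.
East vs South: P1: 4>-2, P2: 3>-1, P3: -5>-7, P4: 6>3, P5: 8>-7.
East vs West: P1: 4>-9, P2: 3>-1, P3: -5>-6, P4: 6>-4, P5: 8>4.
East strictly beats every other strategy against every opponent action, so it is strictly dominant.

East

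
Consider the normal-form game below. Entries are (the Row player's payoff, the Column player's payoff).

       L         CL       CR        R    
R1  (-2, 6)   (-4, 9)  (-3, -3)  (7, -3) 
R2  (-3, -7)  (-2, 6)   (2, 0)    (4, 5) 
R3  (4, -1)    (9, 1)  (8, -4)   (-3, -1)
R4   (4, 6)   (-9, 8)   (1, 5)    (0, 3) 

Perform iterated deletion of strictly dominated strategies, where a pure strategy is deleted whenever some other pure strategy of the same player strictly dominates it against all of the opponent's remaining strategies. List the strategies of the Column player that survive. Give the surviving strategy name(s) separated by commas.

For the Column player, CL strictly dominates L on the remaining rows (R1: 9>6, R2: 6>-7, R3: 1>-1, R4: 8>6); eliminate L.
For the Row player, R2 strictly dominates R4 on the remaining columns (CL: -2>-9, CR: 2>1, R: 4>0); eliminate R4.
For the Column player, CL strictly dominates CR on the remaining rows (R1: 9>-3, R2: 6>0, R3: 1>-4); eliminate CR.
For the Column player, CL strictly dominates R on the remaining rows (R1: 9>-3, R2: 6>5, R3: 1>-1); eliminate R.
For the Row player, R2 strictly dominates R1 on the remaining columns (CL: -2>-4); eliminate R1.
Row R2 is eliminated: R3 beats it against every remaining column (CL: 9>-2).
Among the remaining strategies, none is strictly dominated by another pure strategy of the same player, so the elimination stops.
Surviving strategies — the Row player: {R3}; the Column player: {CL}.

CL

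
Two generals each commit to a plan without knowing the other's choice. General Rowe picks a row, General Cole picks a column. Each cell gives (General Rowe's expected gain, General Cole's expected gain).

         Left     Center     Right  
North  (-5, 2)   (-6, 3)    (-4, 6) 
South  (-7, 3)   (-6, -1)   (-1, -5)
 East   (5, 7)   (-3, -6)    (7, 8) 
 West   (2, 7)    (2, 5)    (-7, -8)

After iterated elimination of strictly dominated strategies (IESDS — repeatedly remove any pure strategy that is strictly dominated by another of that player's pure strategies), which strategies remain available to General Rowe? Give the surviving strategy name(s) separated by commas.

Row North is eliminated: East beats it against every remaining column (Left: 5>-5, Center: -3>-6, Right: 7>-4).
Row South is eliminated: East beats it against every remaining column (Left: 5>-7, Center: -3>-6, Right: 7>-1).
For General Cole, Left strictly dominates Center on the remaining rows (East: 7>-6, West: 7>5); eliminate Center.
For General Rowe, East strictly dominates West on the remaining columns (Left: 5>2, Right: 7>-7); eliminate West.
For General Cole, Right strictly dominates Left on the remaining rows (East: 8>7); eliminate Left.
Among the remaining strategies, none is strictly dominated by another pure strategy of the same player, so the elimination stops.
Surviving strategies — General Rowe: {East}; General Cole: {Right}.

East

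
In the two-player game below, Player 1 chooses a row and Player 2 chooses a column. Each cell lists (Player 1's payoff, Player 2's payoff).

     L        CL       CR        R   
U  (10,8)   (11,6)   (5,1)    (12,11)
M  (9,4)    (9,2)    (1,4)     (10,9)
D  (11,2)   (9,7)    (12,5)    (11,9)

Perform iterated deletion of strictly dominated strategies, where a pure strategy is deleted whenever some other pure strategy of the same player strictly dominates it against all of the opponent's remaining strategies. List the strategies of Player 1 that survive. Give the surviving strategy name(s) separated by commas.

For Player 1, U strictly dominates M on the remaining columns (L: 10>9, CL: 11>9, CR: 5>1, R: 12>10); eliminate M.
Player 2's strategy L is strictly dominated by R (U: 11>8, D: 9>2) and is removed.
Column CL is eliminated: R beats it against every remaining row (U: 11>6, D: 9>7).
Player 2's strategy CR is strictly dominated by R (U: 11>1, D: 9>5) and is removed.
Row D is eliminated: U beats it against every remaining column (R: 12>11).
Among the remaining strategies, none is strictly dominated by another pure strategy of the same player, so the elimination stops.
Surviving strategies — Player 1: {U}; Player 2: {R}.

U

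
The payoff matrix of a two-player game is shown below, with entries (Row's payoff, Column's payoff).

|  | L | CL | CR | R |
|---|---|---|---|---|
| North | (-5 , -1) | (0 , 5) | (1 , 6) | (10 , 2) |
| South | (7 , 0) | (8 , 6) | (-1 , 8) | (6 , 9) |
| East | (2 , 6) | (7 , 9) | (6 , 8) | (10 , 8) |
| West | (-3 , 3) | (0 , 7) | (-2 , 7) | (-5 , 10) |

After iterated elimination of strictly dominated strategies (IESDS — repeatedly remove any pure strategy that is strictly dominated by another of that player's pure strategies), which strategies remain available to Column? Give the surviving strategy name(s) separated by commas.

Row West is eliminated: South beats it against every remaining column (L: 7>-3, CL: 8>0, CR: -1>-2, R: 6>-5).
Column's strategy L is strictly dominated by CL (North: 5>-1, South: 6>0, East: 9>6) and is removed.
Among the remaining strategies, none is strictly dominated by another pure strategy of the same player, so the elimination stops.
Surviving strategies — Row: {North, South, East}; Column: {CL, CR, R}.

CL, CR, R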